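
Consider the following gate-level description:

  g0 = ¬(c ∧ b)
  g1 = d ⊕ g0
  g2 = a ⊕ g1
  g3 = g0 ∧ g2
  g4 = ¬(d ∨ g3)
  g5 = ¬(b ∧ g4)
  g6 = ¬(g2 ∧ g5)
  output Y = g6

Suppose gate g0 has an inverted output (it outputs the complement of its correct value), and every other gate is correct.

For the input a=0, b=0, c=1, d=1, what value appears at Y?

Propagate with g0 forced: g0=0 [inverted output], g1=1, g2=1, g3=0, g4=0, g5=1, g6=0.
So Y = 0. (Without the fault it would be 1.)

0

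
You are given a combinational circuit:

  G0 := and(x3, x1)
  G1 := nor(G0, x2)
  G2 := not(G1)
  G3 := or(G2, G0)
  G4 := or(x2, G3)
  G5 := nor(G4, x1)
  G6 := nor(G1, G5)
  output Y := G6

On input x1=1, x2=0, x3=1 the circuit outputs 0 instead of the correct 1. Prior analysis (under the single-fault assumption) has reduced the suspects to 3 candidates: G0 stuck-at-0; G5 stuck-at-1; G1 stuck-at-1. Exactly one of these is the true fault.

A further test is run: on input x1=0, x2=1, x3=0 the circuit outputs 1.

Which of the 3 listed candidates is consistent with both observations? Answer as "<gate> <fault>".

G0 stuck-at-0

Evaluate each candidate on input x1=0, x2=1, x3=0:
  G0 stuck-at-0: G0=0 [stuck-at-0], G1=0, G2=1, G3=1, G4=1, G5=0, G6=1 → 1 — matches
  G5 stuck-at-1: G0=0, G1=0, G2=1, G3=1, G4=1, G5=1 [stuck-at-1], G6=0 → 0 — eliminated
  G1 stuck-at-1: G0=0, G1=1 [stuck-at-1], G2=0, G3=0, G4=1, G5=0, G6=0 → 0 — eliminated
Only G0 stuck-at-0 reproduces the observed 1.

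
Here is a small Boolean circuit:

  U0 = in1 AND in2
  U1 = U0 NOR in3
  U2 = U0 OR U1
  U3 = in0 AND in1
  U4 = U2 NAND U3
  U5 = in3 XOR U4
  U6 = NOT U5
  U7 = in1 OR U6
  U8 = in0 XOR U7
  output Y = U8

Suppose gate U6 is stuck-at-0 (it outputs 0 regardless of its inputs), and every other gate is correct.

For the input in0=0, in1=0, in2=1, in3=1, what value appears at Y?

Propagate with U6 forced: U0=0, U1=0, U2=0, U3=0, U4=1, U5=0, U6=0 [stuck-at-0], U7=0, U8=0.
So Y = 0. (Without the fault it would be 1.)

0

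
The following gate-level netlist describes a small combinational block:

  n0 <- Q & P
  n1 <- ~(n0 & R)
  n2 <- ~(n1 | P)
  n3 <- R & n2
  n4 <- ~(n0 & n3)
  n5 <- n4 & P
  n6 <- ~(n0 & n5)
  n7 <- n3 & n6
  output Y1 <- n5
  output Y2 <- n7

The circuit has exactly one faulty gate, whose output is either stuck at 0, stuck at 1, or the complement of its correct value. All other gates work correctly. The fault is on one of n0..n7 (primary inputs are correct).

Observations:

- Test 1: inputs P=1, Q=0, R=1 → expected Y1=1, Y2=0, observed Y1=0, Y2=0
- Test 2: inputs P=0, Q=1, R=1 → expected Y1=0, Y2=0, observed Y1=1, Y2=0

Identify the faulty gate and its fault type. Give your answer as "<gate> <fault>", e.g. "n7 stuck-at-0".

Fault-free values for test 1 (P=1, Q=0, R=1): n0=0, n1=1, n2=0, n3=0, n4=1, n5=1, n6=1, n7=0, giving Y1=1, Y2=0. Observed Y1=0, Y2=0.
Test 1: faults giving observed Y1=0, Y2=0 are {n4 stuck-at-0, n4 inverted output, n5 stuck-at-0, n5 inverted output}.
Test 2 (P=0, Q=1, R=1): fault-free n0=0, n1=1, n2=0, n3=0, n4=1, n5=0, n6=1, n7=0 → Y1=0, Y2=0; observed Y1=1, Y2=0. Eliminates n4 stuck-at-0, n4 inverted output, n5 stuck-at-0.
Only n5 inverted output is consistent with every test.

n5 inverted output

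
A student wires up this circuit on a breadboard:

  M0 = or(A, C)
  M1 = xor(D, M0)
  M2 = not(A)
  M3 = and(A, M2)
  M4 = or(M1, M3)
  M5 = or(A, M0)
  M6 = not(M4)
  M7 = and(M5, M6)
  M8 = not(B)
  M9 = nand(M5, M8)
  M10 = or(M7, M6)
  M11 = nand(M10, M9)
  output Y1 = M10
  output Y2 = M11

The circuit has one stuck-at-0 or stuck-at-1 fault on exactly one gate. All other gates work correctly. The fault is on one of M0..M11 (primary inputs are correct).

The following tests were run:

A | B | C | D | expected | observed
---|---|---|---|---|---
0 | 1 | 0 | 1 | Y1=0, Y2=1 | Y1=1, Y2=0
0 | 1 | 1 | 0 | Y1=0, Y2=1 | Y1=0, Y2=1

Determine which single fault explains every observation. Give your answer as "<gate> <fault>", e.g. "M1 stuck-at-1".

M0 stuck-at-1

Fault-free values for test 1 (A=0, B=1, C=0, D=1): M0=0, M1=1, M2=1, M3=0, M4=1, M5=0, M6=0, M7=0, M8=0, M9=1, M10=0, M11=1, giving Y1=0, Y2=1. Observed Y1=1, Y2=0.
Test 1: faults giving observed Y1=1, Y2=0 are {M0 stuck-at-1, M1 stuck-at-0, M4 stuck-at-0, M6 stuck-at-1, M7 stuck-at-1, M10 stuck-at-1}.
Test 2 (A=0, B=1, C=1, D=0): fault-free M0=1, M1=1, M2=1, M3=0, M4=1, M5=1, M6=0, M7=0, M8=0, M9=1, M10=0, M11=1 → Y1=0, Y2=1; observed Y1=0, Y2=1. Eliminates M1 stuck-at-0, M4 stuck-at-0, M6 stuck-at-1, M7 stuck-at-1, M10 stuck-at-1.
Only M0 stuck-at-1 is consistent with every test.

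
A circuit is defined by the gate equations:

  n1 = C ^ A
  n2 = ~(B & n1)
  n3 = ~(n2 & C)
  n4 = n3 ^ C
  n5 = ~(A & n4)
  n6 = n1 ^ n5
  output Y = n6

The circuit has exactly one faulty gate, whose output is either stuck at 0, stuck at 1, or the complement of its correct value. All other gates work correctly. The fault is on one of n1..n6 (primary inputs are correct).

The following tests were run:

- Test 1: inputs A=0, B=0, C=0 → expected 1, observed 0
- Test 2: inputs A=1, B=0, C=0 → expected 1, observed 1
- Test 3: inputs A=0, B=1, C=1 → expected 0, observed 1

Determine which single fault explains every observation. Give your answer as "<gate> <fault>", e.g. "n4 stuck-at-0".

n5 stuck-at-0

Fault-free values for test 1 (A=0, B=0, C=0): n1=0, n2=1, n3=1, n4=1, n5=1, n6=1, giving Y=1. Observed 0.
Test 1: faults giving observed 0 are {n1 stuck-at-1, n1 inverted output, n5 stuck-at-0, n5 inverted output, n6 stuck-at-0, n6 inverted output}.
Test 2 (A=1, B=0, C=0): fault-free n1=1, n2=1, n3=1, n4=1, n5=0, n6=1 → 1; observed 1. Eliminates n1 inverted output, n5 inverted output, n6 stuck-at-0, n6 inverted output.
Test 3 (A=0, B=1, C=1): fault-free n1=1, n2=0, n3=1, n4=0, n5=1, n6=0 → 0; observed 1. Eliminates n1 stuck-at-1.
Only n5 stuck-at-0 is consistent with every test.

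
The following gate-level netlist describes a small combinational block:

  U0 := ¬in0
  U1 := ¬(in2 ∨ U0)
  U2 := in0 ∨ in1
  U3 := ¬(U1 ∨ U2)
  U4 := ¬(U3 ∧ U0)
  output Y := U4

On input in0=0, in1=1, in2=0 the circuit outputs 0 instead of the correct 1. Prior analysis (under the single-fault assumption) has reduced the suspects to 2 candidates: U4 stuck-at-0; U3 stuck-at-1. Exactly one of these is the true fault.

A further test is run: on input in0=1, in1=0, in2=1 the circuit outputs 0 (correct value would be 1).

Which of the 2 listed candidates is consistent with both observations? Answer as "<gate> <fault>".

Evaluate each candidate on input in0=1, in1=0, in2=1:
  U4 stuck-at-0: U0=0, U1=0, U2=1, U3=0, U4=0 [stuck-at-0] → 0 — matches
  U3 stuck-at-1: U0=0, U1=0, U2=1, U3=1 [stuck-at-1], U4=1 → 1 — eliminated
Only U4 stuck-at-0 reproduces the observed 0.

U4 stuck-at-0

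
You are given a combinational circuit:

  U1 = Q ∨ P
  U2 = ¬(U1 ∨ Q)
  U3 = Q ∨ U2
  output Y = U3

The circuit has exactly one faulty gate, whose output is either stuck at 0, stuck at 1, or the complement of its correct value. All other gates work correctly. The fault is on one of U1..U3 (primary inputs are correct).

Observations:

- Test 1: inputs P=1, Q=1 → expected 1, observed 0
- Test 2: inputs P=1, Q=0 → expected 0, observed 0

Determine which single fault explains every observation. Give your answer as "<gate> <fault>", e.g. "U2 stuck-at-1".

U3 stuck-at-0

Fault-free values for test 1 (P=1, Q=1): U1=1, U2=0, U3=1, giving Y=1. Observed 0.
Test 1: faults giving observed 0 are {U3 stuck-at-0, U3 inverted output}.
Test 2 (P=1, Q=0): fault-free U1=1, U2=0, U3=0 → 0; observed 0. Eliminates U3 inverted output.
Only U3 stuck-at-0 is consistent with every test.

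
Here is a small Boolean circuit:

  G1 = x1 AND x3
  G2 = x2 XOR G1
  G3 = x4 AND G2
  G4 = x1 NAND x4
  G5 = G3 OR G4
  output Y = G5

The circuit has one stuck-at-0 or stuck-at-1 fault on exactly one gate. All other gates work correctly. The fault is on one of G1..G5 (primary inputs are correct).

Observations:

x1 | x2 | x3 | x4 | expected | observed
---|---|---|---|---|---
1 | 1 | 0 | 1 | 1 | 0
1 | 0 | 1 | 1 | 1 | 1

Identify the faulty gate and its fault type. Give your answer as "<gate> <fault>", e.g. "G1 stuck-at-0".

G1 stuck-at-1

Fault-free values for test 1 (x1=1, x2=1, x3=0, x4=1): G1=0, G2=1, G3=1, G4=0, G5=1, giving Y=1. Observed 0.
Test 1: faults giving observed 0 are {G1 stuck-at-1, G2 stuck-at-0, G3 stuck-at-0, G5 stuck-at-0}.
Test 2 (x1=1, x2=0, x3=1, x4=1): fault-free G1=1, G2=1, G3=1, G4=0, G5=1 → 1; observed 1. Eliminates G2 stuck-at-0, G3 stuck-at-0, G5 stuck-at-0.
Only G1 stuck-at-1 is consistent with every test.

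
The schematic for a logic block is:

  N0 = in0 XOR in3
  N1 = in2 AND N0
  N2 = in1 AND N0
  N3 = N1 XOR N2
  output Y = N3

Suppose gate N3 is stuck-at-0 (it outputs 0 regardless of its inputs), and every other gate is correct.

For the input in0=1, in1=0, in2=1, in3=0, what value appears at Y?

Propagate with N3 forced: N0=1, N1=1, N2=0, N3=0 [stuck-at-0].
So Y = 0. (Without the fault it would be 1.)

0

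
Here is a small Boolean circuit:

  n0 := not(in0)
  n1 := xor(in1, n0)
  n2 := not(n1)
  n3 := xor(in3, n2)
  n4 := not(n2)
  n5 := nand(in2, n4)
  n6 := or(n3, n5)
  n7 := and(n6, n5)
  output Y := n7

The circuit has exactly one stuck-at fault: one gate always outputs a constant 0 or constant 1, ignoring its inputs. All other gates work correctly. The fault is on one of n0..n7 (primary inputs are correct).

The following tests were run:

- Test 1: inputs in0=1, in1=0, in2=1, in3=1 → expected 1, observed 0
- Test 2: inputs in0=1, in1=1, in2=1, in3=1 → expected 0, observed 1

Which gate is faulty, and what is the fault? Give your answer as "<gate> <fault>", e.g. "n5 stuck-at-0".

Fault-free values for test 1 (in0=1, in1=0, in2=1, in3=1): n0=0, n1=0, n2=1, n3=0, n4=0, n5=1, n6=1, n7=1, giving Y=1. Observed 0.
Test 1: faults giving observed 0 are {n0 stuck-at-1, n1 stuck-at-1, n2 stuck-at-0, n4 stuck-at-1, n5 stuck-at-0, n6 stuck-at-0, n7 stuck-at-0}.
Test 2 (in0=1, in1=1, in2=1, in3=1): fault-free n0=0, n1=1, n2=0, n3=1, n4=1, n5=0, n6=1, n7=0 → 0; observed 1. Eliminates n1 stuck-at-1, n2 stuck-at-0, n4 stuck-at-1, n5 stuck-at-0, n6 stuck-at-0, n7 stuck-at-0.
Only n0 stuck-at-1 is consistent with every test.

n0 stuck-at-1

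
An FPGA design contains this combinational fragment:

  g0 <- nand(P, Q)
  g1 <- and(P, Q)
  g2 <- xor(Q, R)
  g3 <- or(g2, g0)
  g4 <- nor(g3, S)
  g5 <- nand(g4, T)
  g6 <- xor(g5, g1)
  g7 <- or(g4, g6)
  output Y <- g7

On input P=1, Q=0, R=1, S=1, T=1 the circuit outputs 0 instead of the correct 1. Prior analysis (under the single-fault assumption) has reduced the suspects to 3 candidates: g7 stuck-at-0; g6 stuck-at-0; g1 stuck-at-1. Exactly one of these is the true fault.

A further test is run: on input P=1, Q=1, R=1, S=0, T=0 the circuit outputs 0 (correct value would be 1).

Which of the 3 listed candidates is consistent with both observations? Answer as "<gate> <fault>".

g7 stuck-at-0

Evaluate each candidate on input P=1, Q=1, R=1, S=0, T=0:
  g7 stuck-at-0: g0=0, g1=1, g2=0, g3=0, g4=1, g5=1, g6=0, g7=0 [stuck-at-0] → 0 — matches
  g6 stuck-at-0: g0=0, g1=1, g2=0, g3=0, g4=1, g5=1, g6=0 [stuck-at-0], g7=1 → 1 — eliminated
  g1 stuck-at-1: g0=0, g1=1 [stuck-at-1], g2=0, g3=0, g4=1, g5=1, g6=0, g7=1 → 1 — eliminated
Only g7 stuck-at-0 reproduces the observed 0.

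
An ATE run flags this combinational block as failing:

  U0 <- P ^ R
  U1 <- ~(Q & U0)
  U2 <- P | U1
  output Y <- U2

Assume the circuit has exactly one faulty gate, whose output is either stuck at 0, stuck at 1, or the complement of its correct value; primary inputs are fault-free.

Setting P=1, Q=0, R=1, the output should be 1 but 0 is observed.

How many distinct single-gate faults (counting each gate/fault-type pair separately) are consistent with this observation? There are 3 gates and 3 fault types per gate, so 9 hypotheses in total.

2

Fault-free: U0=0, U1=1, U2=1 → 1. Observed 0.
  U0 stuck-at-0: output 1 ✗
  U0 stuck-at-1: output 1 ✗
  U0 inverted output: output 1 ✗
  U1 stuck-at-0: output 1 ✗
  U1 stuck-at-1: output 1 ✗
  U1 inverted output: output 1 ✗
  U2 stuck-at-0: output 0 ✓
  U2 stuck-at-1: output 1 ✗
  U2 inverted output: output 0 ✓
Consistent faults: {U2 stuck-at-0, U2 inverted output} — 2 in all.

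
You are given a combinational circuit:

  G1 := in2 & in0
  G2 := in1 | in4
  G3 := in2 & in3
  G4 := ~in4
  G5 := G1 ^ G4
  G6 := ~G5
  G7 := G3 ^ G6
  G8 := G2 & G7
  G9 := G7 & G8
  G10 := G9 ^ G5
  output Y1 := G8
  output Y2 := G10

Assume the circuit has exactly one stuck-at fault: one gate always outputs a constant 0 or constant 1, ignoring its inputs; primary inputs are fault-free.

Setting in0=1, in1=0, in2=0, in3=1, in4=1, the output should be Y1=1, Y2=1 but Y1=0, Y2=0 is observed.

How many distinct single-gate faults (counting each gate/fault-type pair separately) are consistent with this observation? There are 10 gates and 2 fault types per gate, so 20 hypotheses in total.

5

Fault-free: G1=0, G2=1, G3=0, G4=0, G5=0, G6=1, G7=1, G8=1, G9=1, G10=1 → Y1=1, Y2=1. Observed Y1=0, Y2=0.
  G1: none of the 2 fault types match ✗
  G2: stuck-at-0 ✓; others ✗
  G3: stuck-at-1 ✓; others ✗
  G4: none of the 2 fault types match ✗
  G5: none of the 2 fault types match ✗
  G6: stuck-at-0 ✓; others ✗
  G7: stuck-at-0 ✓; others ✗
  G8: stuck-at-0 ✓; others ✗
  G9: none of the 2 fault types match ✗
  G10: none of the 2 fault types match ✗
Consistent faults: {G2 stuck-at-0, G3 stuck-at-1, G6 stuck-at-0, G7 stuck-at-0, G8 stuck-at-0} — 5 in all.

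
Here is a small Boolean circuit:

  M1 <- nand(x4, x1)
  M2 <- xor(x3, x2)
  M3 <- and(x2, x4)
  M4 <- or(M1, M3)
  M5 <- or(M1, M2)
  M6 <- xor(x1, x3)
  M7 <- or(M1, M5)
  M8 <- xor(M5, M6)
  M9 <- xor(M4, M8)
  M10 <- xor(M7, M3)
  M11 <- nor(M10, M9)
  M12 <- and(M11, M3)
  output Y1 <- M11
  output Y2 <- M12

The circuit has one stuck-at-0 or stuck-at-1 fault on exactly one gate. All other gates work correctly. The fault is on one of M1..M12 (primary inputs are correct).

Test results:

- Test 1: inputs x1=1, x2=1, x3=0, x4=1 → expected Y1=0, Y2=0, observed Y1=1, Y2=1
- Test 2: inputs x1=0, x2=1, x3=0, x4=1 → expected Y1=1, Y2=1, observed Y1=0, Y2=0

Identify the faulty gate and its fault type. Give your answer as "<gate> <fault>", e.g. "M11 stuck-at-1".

M4 stuck-at-0

Fault-free values for test 1 (x1=1, x2=1, x3=0, x4=1): M1=0, M2=1, M3=1, M4=1, M5=1, M6=1, M7=1, M8=0, M9=1, M10=0, M11=0, M12=0, giving Y1=0, Y2=0. Observed Y1=1, Y2=1.
Test 1: faults giving observed Y1=1, Y2=1 are {M4 stuck-at-0, M6 stuck-at-0, M8 stuck-at-1, M9 stuck-at-0, M11 stuck-at-1}.
Test 2 (x1=0, x2=1, x3=0, x4=1): fault-free M1=1, M2=1, M3=1, M4=1, M5=1, M6=0, M7=1, M8=1, M9=0, M10=0, M11=1, M12=1 → Y1=1, Y2=1; observed Y1=0, Y2=0. Eliminates M6 stuck-at-0, M8 stuck-at-1, M9 stuck-at-0, M11 stuck-at-1.
Only M4 stuck-at-0 is consistent with every test.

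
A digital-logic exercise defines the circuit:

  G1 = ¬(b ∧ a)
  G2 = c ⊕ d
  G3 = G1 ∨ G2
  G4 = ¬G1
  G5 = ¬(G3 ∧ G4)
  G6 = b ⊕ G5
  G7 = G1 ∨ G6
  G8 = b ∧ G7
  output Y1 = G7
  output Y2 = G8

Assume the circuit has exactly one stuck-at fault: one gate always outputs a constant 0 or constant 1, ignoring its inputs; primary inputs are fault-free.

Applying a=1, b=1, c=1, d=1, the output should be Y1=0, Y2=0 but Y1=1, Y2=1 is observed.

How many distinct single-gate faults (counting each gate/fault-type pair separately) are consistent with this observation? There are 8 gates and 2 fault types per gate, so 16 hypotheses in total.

6

Fault-free: G1=0, G2=0, G3=0, G4=1, G5=1, G6=0, G7=0, G8=0 → Y1=0, Y2=0. Observed Y1=1, Y2=1.
  G1: stuck-at-1 ✓; others ✗
  G2: stuck-at-1 ✓; others ✗
  G3: stuck-at-1 ✓; others ✗
  G4: none of the 2 fault types match ✗
  G5: stuck-at-0 ✓; others ✗
  G6: stuck-at-1 ✓; others ✗
  G7: stuck-at-1 ✓; others ✗
  G8: none of the 2 fault types match ✗
Consistent faults: {G1 stuck-at-1, G2 stuck-at-1, G3 stuck-at-1, G5 stuck-at-0, G6 stuck-at-1, G7 stuck-at-1} — 6 in all.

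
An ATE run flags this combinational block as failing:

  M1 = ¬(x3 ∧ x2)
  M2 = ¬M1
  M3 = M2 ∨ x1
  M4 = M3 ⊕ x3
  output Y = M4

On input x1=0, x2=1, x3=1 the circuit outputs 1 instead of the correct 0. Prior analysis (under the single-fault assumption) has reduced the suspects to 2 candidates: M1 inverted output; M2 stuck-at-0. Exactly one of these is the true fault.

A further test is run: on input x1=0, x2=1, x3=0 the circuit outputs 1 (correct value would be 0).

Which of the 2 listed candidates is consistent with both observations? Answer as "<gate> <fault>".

Evaluate each candidate on input x1=0, x2=1, x3=0:
  M1 inverted output: M1=0 [inverted output], M2=1, M3=1, M4=1 → 1 — matches
  M2 stuck-at-0: M1=1, M2=0 [stuck-at-0], M3=0, M4=0 → 0 — eliminated
Only M1 inverted output reproduces the observed 1.

M1 inverted output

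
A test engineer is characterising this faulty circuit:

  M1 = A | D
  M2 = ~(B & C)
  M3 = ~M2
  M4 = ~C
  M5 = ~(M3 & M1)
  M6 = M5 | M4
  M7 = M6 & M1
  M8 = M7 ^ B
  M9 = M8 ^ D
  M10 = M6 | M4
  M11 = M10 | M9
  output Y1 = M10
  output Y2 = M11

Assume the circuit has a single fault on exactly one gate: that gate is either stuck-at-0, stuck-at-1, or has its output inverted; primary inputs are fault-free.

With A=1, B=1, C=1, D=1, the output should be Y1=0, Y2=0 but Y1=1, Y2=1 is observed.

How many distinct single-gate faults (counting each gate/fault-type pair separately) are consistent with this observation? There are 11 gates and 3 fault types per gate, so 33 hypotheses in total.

14

Fault-free: M1=1, M2=0, M3=1, M4=0, M5=0, M6=0, M7=0, M8=1, M9=0, M10=0, M11=0 → Y1=0, Y2=0. Observed Y1=1, Y2=1.
  M1: stuck-at-0, inverted output ✓; others ✗
  M2: stuck-at-1, inverted output ✓; others ✗
  M3: stuck-at-0, inverted output ✓; others ✗
  M4: stuck-at-1, inverted output ✓; others ✗
  M5: stuck-at-1, inverted output ✓; others ✗
  M6: stuck-at-1, inverted output ✓; others ✗
  M7: none of the 3 fault types match ✗
  M8: none of the 3 fault types match ✗
  M9: none of the 3 fault types match ✗
  M10: stuck-at-1, inverted output ✓; others ✗
  M11: none of the 3 fault types match ✗
Consistent faults: {M1 stuck-at-0, M1 inverted output, M2 stuck-at-1, M2 inverted output, M3 stuck-at-0, M3 inverted output, M4 stuck-at-1, M4 inverted output, M5 stuck-at-1, M5 inverted output, M6 stuck-at-1, M6 inverted output, M10 stuck-at-1, M10 inverted output} — 14 in all.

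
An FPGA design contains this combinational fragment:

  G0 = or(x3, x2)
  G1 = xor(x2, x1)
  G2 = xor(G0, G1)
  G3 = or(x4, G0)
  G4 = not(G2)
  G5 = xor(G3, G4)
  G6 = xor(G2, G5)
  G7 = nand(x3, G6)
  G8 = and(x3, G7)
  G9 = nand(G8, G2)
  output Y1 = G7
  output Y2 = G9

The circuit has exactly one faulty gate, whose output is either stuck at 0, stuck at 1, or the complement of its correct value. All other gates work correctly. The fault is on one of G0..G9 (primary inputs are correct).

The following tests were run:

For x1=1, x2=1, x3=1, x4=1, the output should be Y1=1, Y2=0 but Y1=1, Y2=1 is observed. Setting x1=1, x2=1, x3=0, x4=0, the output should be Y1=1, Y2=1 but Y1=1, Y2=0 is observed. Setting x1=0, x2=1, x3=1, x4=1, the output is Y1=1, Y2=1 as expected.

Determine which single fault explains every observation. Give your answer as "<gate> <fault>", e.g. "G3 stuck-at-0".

G8 inverted output

Fault-free values for test 1 (x1=1, x2=1, x3=1, x4=1): G0=1, G1=0, G2=1, G3=1, G4=0, G5=1, G6=0, G7=1, G8=1, G9=0, giving Y1=1, Y2=0. Observed Y1=1, Y2=1.
Test 1: faults giving observed Y1=1, Y2=1 are {G0 stuck-at-0, G0 inverted output, G1 stuck-at-1, G1 inverted output, G2 stuck-at-0, G2 inverted output, G8 stuck-at-0, G8 inverted output, G9 stuck-at-1, G9 inverted output}.
Test 2 (x1=1, x2=1, x3=0, x4=0): fault-free G0=1, G1=0, G2=1, G3=1, G4=0, G5=1, G6=0, G7=1, G8=0, G9=1 → Y1=1, Y2=1; observed Y1=1, Y2=0. Eliminates G0 stuck-at-0, G0 inverted output, G1 stuck-at-1, G1 inverted output, G2 stuck-at-0, G2 inverted output, G8 stuck-at-0, G9 stuck-at-1.
Test 3 (x1=0, x2=1, x3=1, x4=1): fault-free G0=1, G1=1, G2=0, G3=1, G4=1, G5=0, G6=0, G7=1, G8=1, G9=1 → Y1=1, Y2=1; observed Y1=1, Y2=1. Eliminates G9 inverted output.
Only G8 inverted output is consistent with every test.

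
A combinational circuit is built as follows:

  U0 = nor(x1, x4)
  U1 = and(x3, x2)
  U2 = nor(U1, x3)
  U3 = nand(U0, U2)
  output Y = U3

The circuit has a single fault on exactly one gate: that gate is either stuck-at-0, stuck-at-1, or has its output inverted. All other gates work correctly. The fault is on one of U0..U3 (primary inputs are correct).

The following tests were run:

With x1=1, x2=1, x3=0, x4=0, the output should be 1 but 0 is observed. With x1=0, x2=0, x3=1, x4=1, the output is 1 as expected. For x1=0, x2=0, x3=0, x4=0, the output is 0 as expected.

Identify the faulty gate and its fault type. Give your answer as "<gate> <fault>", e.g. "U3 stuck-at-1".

U0 stuck-at-1

Fault-free values for test 1 (x1=1, x2=1, x3=0, x4=0): U0=0, U1=0, U2=1, U3=1, giving Y=1. Observed 0.
Test 1: faults giving observed 0 are {U0 stuck-at-1, U0 inverted output, U3 stuck-at-0, U3 inverted output}.
Test 2 (x1=0, x2=0, x3=1, x4=1): fault-free U0=0, U1=0, U2=0, U3=1 → 1; observed 1. Eliminates U3 stuck-at-0, U3 inverted output.
Test 3 (x1=0, x2=0, x3=0, x4=0): fault-free U0=1, U1=0, U2=1, U3=0 → 0; observed 0. Eliminates U0 inverted output.
Only U0 stuck-at-1 is consistent with every test.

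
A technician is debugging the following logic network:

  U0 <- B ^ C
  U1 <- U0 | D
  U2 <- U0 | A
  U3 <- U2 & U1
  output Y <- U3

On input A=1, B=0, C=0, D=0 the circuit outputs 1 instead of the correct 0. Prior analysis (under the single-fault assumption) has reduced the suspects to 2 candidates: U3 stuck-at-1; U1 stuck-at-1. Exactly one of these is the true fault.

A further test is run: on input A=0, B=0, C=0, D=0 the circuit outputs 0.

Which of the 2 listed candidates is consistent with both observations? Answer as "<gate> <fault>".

U1 stuck-at-1

Evaluate each candidate on input A=0, B=0, C=0, D=0:
  U3 stuck-at-1: U0=0, U1=0, U2=0, U3=1 [stuck-at-1] → 1 — eliminated
  U1 stuck-at-1: U0=0, U1=1 [stuck-at-1], U2=0, U3=0 → 0 — matches
Only U1 stuck-at-1 reproduces the observed 0.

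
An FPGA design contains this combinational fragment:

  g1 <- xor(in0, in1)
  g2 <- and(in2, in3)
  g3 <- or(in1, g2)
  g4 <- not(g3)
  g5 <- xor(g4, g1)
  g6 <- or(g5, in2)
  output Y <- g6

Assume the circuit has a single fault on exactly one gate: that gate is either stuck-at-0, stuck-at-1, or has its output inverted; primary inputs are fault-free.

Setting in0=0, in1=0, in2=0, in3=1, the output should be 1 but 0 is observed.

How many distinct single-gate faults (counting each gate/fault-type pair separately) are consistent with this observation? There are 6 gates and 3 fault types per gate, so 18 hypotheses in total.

Fault-free: g1=0, g2=0, g3=0, g4=1, g5=1, g6=1 → 1. Observed 0.
  g1: stuck-at-1, inverted output ✓; others ✗
  g2: stuck-at-1, inverted output ✓; others ✗
  g3: stuck-at-1, inverted output ✓; others ✗
  g4: stuck-at-0, inverted output ✓; others ✗
  g5: stuck-at-0, inverted output ✓; others ✗
  g6: stuck-at-0, inverted output ✓; others ✗
Consistent faults: {g1 stuck-at-1, g1 inverted output, g2 stuck-at-1, g2 inverted output, g3 stuck-at-1, g3 inverted output, g4 stuck-at-0, g4 inverted output, g5 stuck-at-0, g5 inverted output, g6 stuck-at-0, g6 inverted output} — 12 in all.

12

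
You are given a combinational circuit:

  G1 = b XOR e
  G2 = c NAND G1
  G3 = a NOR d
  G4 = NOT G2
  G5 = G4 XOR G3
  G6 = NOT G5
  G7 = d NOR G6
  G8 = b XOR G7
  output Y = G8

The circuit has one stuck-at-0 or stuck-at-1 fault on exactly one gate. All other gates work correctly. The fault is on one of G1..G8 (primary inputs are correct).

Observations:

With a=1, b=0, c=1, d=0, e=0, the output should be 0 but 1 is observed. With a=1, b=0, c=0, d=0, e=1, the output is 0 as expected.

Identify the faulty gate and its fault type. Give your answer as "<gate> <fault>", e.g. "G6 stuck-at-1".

Fault-free values for test 1 (a=1, b=0, c=1, d=0, e=0): G1=0, G2=1, G3=0, G4=0, G5=0, G6=1, G7=0, G8=0, giving Y=0. Observed 1.
Test 1: faults giving observed 1 are {G1 stuck-at-1, G2 stuck-at-0, G3 stuck-at-1, G4 stuck-at-1, G5 stuck-at-1, G6 stuck-at-0, G7 stuck-at-1, G8 stuck-at-1}.
Test 2 (a=1, b=0, c=0, d=0, e=1): fault-free G1=1, G2=1, G3=0, G4=0, G5=0, G6=1, G7=0, G8=0 → 0; observed 0. Eliminates G2 stuck-at-0, G3 stuck-at-1, G4 stuck-at-1, G5 stuck-at-1, G6 stuck-at-0, G7 stuck-at-1, G8 stuck-at-1.
Only G1 stuck-at-1 is consistent with every test.

G1 stuck-at-1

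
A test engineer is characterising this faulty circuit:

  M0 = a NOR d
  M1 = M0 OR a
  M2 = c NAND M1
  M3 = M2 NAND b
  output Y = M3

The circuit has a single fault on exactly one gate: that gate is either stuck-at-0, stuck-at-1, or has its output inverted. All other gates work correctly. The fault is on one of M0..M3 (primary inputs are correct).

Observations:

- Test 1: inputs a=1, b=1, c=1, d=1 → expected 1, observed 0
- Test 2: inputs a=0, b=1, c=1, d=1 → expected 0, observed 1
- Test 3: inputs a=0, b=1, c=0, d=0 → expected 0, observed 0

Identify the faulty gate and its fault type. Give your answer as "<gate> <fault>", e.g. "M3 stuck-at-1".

M1 inverted output

Fault-free values for test 1 (a=1, b=1, c=1, d=1): M0=0, M1=1, M2=0, M3=1, giving Y=1. Observed 0.
Test 1: faults giving observed 0 are {M1 stuck-at-0, M1 inverted output, M2 stuck-at-1, M2 inverted output, M3 stuck-at-0, M3 inverted output}.
Test 2 (a=0, b=1, c=1, d=1): fault-free M0=0, M1=0, M2=1, M3=0 → 0; observed 1. Eliminates M1 stuck-at-0, M2 stuck-at-1, M3 stuck-at-0.
Test 3 (a=0, b=1, c=0, d=0): fault-free M0=1, M1=1, M2=1, M3=0 → 0; observed 0. Eliminates M2 inverted output, M3 inverted output.
Only M1 inverted output is consistent with every test.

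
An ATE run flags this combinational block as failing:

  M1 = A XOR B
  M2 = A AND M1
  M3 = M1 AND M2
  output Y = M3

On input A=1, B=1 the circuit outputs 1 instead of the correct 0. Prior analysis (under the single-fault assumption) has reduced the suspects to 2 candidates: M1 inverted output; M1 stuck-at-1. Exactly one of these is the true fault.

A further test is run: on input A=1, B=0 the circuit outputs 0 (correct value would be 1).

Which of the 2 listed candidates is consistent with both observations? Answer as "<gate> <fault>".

Evaluate each candidate on input A=1, B=0:
  M1 inverted output: M1=0 [inverted output], M2=0, M3=0 → 0 — matches
  M1 stuck-at-1: M1=1 [stuck-at-1], M2=1, M3=1 → 1 — eliminated
Only M1 inverted output reproduces the observed 0.

M1 inverted output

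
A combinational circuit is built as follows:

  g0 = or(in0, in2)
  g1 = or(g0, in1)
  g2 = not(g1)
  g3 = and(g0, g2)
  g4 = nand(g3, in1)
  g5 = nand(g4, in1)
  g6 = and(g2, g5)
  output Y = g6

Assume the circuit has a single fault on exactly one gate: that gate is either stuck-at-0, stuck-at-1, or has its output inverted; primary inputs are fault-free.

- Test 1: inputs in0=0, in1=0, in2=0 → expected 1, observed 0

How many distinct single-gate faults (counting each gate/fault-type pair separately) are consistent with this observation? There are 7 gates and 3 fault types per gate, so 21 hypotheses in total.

10

Fault-free: g0=0, g1=0, g2=1, g3=0, g4=1, g5=1, g6=1 → 1. Observed 0.
  g0: stuck-at-1, inverted output ✓; others ✗
  g1: stuck-at-1, inverted output ✓; others ✗
  g2: stuck-at-0, inverted output ✓; others ✗
  g3: none of the 3 fault types match ✗
  g4: none of the 3 fault types match ✗
  g5: stuck-at-0, inverted output ✓; others ✗
  g6: stuck-at-0, inverted output ✓; others ✗
Consistent faults: {g0 stuck-at-1, g0 inverted output, g1 stuck-at-1, g1 inverted output, g2 stuck-at-0, g2 inverted output, g5 stuck-at-0, g5 inverted output, g6 stuck-at-0, g6 inverted output} — 10 in all.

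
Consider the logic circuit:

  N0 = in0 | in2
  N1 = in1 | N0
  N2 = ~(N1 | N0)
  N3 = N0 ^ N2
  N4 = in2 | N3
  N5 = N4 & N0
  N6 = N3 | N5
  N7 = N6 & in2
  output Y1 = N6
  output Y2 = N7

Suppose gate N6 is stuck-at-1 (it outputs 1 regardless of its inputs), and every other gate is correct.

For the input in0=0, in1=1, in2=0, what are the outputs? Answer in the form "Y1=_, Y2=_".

Propagate with N6 forced: N0=0, N1=1, N2=0, N3=0, N4=0, N5=0, N6=1 [stuck-at-1], N7=0.
So the outputs are Y1=1, Y2=0. (Without the fault they would be Y1=0, Y2=0.)

Y1=1, Y2=0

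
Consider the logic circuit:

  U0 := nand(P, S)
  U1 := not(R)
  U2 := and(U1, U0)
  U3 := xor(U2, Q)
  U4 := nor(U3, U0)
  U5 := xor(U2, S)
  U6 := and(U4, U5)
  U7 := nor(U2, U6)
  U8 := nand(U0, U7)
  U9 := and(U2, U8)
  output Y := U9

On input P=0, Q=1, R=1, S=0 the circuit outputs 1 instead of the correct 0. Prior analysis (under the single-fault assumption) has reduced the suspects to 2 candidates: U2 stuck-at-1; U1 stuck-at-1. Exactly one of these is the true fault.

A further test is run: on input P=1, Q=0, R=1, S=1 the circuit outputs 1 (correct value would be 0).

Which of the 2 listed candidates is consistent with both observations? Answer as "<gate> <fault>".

Evaluate each candidate on input P=1, Q=0, R=1, S=1:
  U2 stuck-at-1: U0=0, U1=0, U2=1 [stuck-at-1], U3=1, U4=0, U5=0, U6=0, U7=0, U8=1, U9=1 → 1 — matches
  U1 stuck-at-1: U0=0, U1=1 [stuck-at-1], U2=0, U3=0, U4=1, U5=1, U6=1, U7=0, U8=1, U9=0 → 0 — eliminated
Only U2 stuck-at-1 reproduces the observed 1.

U2 stuck-at-1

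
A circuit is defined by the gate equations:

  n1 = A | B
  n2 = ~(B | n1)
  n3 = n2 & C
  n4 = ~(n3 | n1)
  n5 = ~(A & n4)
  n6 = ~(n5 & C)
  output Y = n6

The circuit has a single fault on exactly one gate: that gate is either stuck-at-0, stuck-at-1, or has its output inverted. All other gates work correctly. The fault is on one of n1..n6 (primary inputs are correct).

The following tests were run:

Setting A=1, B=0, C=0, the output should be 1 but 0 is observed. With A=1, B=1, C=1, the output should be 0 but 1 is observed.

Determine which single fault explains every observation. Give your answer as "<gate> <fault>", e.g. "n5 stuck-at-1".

n6 inverted output

Fault-free values for test 1 (A=1, B=0, C=0): n1=1, n2=0, n3=0, n4=0, n5=1, n6=1, giving Y=1. Observed 0.
Test 1: faults giving observed 0 are {n6 stuck-at-0, n6 inverted output}.
Test 2 (A=1, B=1, C=1): fault-free n1=1, n2=0, n3=0, n4=0, n5=1, n6=0 → 0; observed 1. Eliminates n6 stuck-at-0.
Only n6 inverted output is consistent with every test.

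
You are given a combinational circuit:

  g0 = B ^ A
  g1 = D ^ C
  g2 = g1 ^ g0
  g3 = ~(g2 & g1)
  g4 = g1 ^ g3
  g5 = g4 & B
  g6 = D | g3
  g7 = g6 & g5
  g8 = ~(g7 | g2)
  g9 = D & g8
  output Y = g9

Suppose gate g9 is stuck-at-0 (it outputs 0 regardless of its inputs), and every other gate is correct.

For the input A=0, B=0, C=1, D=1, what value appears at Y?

Propagate with g9 forced: g0=0, g1=0, g2=0, g3=1, g4=1, g5=0, g6=1, g7=0, g8=1, g9=0 [stuck-at-0].
So Y = 0. (Without the fault it would be 1.)

0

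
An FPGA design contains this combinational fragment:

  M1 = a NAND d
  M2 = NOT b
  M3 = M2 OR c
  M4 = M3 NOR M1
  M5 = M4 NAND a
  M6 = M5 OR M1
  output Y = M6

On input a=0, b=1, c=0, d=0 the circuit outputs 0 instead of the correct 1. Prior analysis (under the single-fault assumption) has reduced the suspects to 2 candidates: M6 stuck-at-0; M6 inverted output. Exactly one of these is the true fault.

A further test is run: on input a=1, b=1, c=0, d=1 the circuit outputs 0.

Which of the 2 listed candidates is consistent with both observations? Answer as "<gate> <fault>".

Evaluate each candidate on input a=1, b=1, c=0, d=1:
  M6 stuck-at-0: M1=0, M2=0, M3=0, M4=1, M5=0, M6=0 [stuck-at-0] → 0 — matches
  M6 inverted output: M1=0, M2=0, M3=0, M4=1, M5=0, M6=1 [inverted output] → 1 — eliminated
Only M6 stuck-at-0 reproduces the observed 0.

M6 stuck-at-0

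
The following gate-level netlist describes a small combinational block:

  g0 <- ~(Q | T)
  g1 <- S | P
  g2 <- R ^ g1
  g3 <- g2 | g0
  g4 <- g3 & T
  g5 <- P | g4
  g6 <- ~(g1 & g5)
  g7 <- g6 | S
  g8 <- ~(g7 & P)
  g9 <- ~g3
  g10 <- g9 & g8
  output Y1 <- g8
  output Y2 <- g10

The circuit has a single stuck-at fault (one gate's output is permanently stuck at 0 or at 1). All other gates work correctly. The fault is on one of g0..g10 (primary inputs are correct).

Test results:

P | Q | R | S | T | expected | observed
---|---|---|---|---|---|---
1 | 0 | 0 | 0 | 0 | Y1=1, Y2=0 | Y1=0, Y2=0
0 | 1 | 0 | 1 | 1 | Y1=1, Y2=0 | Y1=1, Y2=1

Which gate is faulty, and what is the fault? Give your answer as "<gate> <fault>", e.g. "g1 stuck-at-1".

Fault-free values for test 1 (P=1, Q=0, R=0, S=0, T=0): g0=1, g1=1, g2=1, g3=1, g4=0, g5=1, g6=0, g7=0, g8=1, g9=0, g10=0, giving Y1=1, Y2=0. Observed Y1=0, Y2=0.
Test 1: faults giving observed Y1=0, Y2=0 are {g1 stuck-at-0, g5 stuck-at-0, g6 stuck-at-1, g7 stuck-at-1, g8 stuck-at-0}.
Test 2 (P=0, Q=1, R=0, S=1, T=1): fault-free g0=0, g1=1, g2=1, g3=1, g4=1, g5=1, g6=0, g7=1, g8=1, g9=0, g10=0 → Y1=1, Y2=0; observed Y1=1, Y2=1. Eliminates g5 stuck-at-0, g6 stuck-at-1, g7 stuck-at-1, g8 stuck-at-0.
Only g1 stuck-at-0 is consistent with every test.

g1 stuck-at-0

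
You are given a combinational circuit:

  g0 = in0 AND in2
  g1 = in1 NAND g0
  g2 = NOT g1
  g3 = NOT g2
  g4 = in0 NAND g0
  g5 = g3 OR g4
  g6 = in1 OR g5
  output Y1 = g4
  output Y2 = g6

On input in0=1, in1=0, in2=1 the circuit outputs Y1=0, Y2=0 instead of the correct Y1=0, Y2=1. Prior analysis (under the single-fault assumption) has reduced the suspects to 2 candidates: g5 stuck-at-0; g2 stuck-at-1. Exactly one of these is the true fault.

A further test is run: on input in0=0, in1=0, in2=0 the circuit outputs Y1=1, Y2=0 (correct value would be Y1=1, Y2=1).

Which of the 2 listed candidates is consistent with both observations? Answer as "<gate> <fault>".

Evaluate each candidate on input in0=0, in1=0, in2=0:
  g5 stuck-at-0: g0=0, g1=1, g2=0, g3=1, g4=1, g5=0 [stuck-at-0], g6=0 → Y1=1, Y2=0 — matches
  g2 stuck-at-1: g0=0, g1=1, g2=1 [stuck-at-1], g3=0, g4=1, g5=1, g6=1 → Y1=1, Y2=1 — eliminated
Only g5 stuck-at-0 reproduces the observed Y1=1, Y2=0.

g5 stuck-at-0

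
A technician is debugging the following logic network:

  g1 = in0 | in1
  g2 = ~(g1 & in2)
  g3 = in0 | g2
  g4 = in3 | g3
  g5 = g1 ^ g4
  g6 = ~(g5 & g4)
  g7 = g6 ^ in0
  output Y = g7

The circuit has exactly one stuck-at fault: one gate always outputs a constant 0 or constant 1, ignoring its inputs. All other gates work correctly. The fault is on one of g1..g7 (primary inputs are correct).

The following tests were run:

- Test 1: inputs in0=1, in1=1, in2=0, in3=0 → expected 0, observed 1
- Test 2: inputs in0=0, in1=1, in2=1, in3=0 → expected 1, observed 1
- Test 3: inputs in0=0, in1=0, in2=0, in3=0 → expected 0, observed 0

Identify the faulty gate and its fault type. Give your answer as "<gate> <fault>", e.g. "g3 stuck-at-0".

Fault-free values for test 1 (in0=1, in1=1, in2=0, in3=0): g1=1, g2=1, g3=1, g4=1, g5=0, g6=1, g7=0, giving Y=0. Observed 1.
Test 1: faults giving observed 1 are {g1 stuck-at-0, g5 stuck-at-1, g6 stuck-at-0, g7 stuck-at-1}.
Test 2 (in0=0, in1=1, in2=1, in3=0): fault-free g1=1, g2=0, g3=0, g4=0, g5=1, g6=1, g7=1 → 1; observed 1. Eliminates g1 stuck-at-0, g6 stuck-at-0.
Test 3 (in0=0, in1=0, in2=0, in3=0): fault-free g1=0, g2=1, g3=1, g4=1, g5=1, g6=0, g7=0 → 0; observed 0. Eliminates g7 stuck-at-1.
Only g5 stuck-at-1 is consistent with every test.

g5 stuck-at-1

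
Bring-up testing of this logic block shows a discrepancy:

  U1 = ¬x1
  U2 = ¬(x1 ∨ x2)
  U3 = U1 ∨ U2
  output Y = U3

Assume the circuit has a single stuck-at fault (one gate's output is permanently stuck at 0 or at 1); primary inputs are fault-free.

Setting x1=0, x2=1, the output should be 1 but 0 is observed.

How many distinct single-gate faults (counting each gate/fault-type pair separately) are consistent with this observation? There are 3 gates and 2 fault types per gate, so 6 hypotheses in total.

Fault-free: U1=1, U2=0, U3=1 → 1. Observed 0.
  U1 stuck-at-0: output 0 ✓
  U1 stuck-at-1: output 1 ✗
  U2 stuck-at-0: output 1 ✗
  U2 stuck-at-1: output 1 ✗
  U3 stuck-at-0: output 0 ✓
  U3 stuck-at-1: output 1 ✗
Consistent faults: {U1 stuck-at-0, U3 stuck-at-0} — 2 in all.

2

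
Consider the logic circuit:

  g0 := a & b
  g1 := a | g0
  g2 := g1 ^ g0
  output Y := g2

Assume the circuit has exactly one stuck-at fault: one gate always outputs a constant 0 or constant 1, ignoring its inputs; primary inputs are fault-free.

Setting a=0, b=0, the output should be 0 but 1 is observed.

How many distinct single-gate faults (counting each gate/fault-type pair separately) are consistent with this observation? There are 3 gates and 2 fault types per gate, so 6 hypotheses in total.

Fault-free: g0=0, g1=0, g2=0 → 0. Observed 1.
  g0 stuck-at-0: output 0 ✗
  g0 stuck-at-1: output 0 ✗
  g1 stuck-at-0: output 0 ✗
  g1 stuck-at-1: output 1 ✓
  g2 stuck-at-0: output 0 ✗
  g2 stuck-at-1: output 1 ✓
Consistent faults: {g1 stuck-at-1, g2 stuck-at-1} — 2 in all.

2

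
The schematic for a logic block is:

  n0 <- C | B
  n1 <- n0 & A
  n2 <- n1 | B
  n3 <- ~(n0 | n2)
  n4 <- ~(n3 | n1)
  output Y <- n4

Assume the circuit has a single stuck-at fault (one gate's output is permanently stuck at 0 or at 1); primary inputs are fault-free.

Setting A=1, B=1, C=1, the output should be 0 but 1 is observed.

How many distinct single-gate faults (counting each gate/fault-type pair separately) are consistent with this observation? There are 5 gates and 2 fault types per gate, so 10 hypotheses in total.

Fault-free: n0=1, n1=1, n2=1, n3=0, n4=0 → 0. Observed 1.
  n0 stuck-at-0: output 1 ✓
  n0 stuck-at-1: output 0 ✗
  n1 stuck-at-0: output 1 ✓
  n1 stuck-at-1: output 0 ✗
  n2 stuck-at-0: output 0 ✗
  n2 stuck-at-1: output 0 ✗
  n3 stuck-at-0: output 0 ✗
  n3 stuck-at-1: output 0 ✗
  n4 stuck-at-0: output 0 ✗
  n4 stuck-at-1: output 1 ✓
Consistent faults: {n0 stuck-at-0, n1 stuck-at-0, n4 stuck-at-1} — 3 in all.

3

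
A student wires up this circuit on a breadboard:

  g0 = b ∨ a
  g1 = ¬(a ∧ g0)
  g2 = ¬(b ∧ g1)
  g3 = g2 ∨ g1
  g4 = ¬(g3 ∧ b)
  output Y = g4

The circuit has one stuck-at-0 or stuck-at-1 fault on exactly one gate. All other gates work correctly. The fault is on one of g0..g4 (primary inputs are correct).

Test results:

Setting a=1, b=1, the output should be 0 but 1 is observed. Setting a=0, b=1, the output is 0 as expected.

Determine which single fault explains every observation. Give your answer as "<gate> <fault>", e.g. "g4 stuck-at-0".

g2 stuck-at-0

Fault-free values for test 1 (a=1, b=1): g0=1, g1=0, g2=1, g3=1, g4=0, giving Y=0. Observed 1.
Test 1: faults giving observed 1 are {g2 stuck-at-0, g3 stuck-at-0, g4 stuck-at-1}.
Test 2 (a=0, b=1): fault-free g0=1, g1=1, g2=0, g3=1, g4=0 → 0; observed 0. Eliminates g3 stuck-at-0, g4 stuck-at-1.
Only g2 stuck-at-0 is consistent with every test.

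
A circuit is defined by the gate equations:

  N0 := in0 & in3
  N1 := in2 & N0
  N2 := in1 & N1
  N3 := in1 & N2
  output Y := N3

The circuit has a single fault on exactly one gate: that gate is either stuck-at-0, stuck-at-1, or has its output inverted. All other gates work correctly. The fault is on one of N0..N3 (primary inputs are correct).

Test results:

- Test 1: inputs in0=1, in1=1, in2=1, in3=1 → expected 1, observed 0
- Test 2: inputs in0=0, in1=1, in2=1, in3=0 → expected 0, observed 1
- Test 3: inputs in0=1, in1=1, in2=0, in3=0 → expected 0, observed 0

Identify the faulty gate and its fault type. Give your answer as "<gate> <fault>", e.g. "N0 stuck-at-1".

Fault-free values for test 1 (in0=1, in1=1, in2=1, in3=1): N0=1, N1=1, N2=1, N3=1, giving Y=1. Observed 0.
Test 1: faults giving observed 0 are {N0 stuck-at-0, N0 inverted output, N1 stuck-at-0, N1 inverted output, N2 stuck-at-0, N2 inverted output, N3 stuck-at-0, N3 inverted output}.
Test 2 (in0=0, in1=1, in2=1, in3=0): fault-free N0=0, N1=0, N2=0, N3=0 → 0; observed 1. Eliminates N0 stuck-at-0, N1 stuck-at-0, N2 stuck-at-0, N3 stuck-at-0.
Test 3 (in0=1, in1=1, in2=0, in3=0): fault-free N0=0, N1=0, N2=0, N3=0 → 0; observed 0. Eliminates N1 inverted output, N2 inverted output, N3 inverted output.
Only N0 inverted output is consistent with every test.

N0 inverted output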